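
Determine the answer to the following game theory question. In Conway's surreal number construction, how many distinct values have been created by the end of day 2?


Day 0: {|} = 0 is born. Count = 1.
Day n: the number of surreal numbers born by day n is 2^(n+1) - 1.
By day 0: 2^1 - 1 = 1
By day 1: 2^2 - 1 = 3
By day 2: 2^3 - 1 = 7
By day 2: 7 surreal numbers.

7


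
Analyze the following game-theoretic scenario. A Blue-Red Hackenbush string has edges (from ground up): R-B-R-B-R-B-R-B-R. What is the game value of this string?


Edges (from ground): R-B-R-B-R-B-R-B-R
By Berlekamp's sign-expansion rule, a Blue-Red Hackenbush stalk has the value of the surreal number whose sign sequence is the edge sequence with B -> + and R -> -.
Sign sequence: -+-+-+-+-
Trace the sign expansion in the surreal number tree, starting from 0:
Edge 1: R (sign -) -> bounds (-inf, 0), value = -1
Edge 2: B (sign +) -> bounds (-1, 0), value = -1/2
Edge 3: R (sign -) -> bounds (-1, -1/2), value = -3/4
Edge 4: B (sign +) -> bounds (-3/4, -1/2), value = -5/8
Edge 5: R (sign -) -> bounds (-3/4, -5/8), value = -11/16
Edge 6: B (sign +) -> bounds (-11/16, -5/8), value = -21/32
Edge 7: R (sign -) -> bounds (-11/16, -21/32), value = -43/64
Edge 8: B (sign +) -> bounds (-43/64, -21/32), value = -85/128
Edge 9: R (sign -) -> bounds (-43/64, -85/128), value = -171/256
Game value = -171/256

-171/256


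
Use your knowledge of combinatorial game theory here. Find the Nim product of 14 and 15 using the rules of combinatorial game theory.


Nim multiplication is bilinear over XOR: (u XOR v) * w = (u*w) XOR (v*w).
So we split each operand into its bit components and XOR the pairwise Nim products.
14 = 2 + 4 + 8 (as XOR of powers of 2).
15 = 1 + 2 + 4 + 8 (as XOR of powers of 2).
Using the standard Nim-product table on single bits:
  2*2 = 3,   2*4 = 8,   2*8 = 12,
  4*4 = 6,   4*8 = 11,  8*8 = 13,
and  1*x = x (identity), k*l = l*k (commutative).
Pairwise Nim products:
  2 * 1 = 2
  2 * 2 = 3
  2 * 4 = 8
  2 * 8 = 12
  4 * 1 = 4
  4 * 2 = 8
  4 * 4 = 6
  4 * 8 = 11
  8 * 1 = 8
  8 * 2 = 12
  8 * 4 = 11
  8 * 8 = 13
XOR them: 2 XOR 3 XOR 8 XOR 12 XOR 4 XOR 8 XOR 6 XOR 11 XOR 8 XOR 12 XOR 11 XOR 13 = 6.
Result: 14 * 15 = 6 (in Nim).

6


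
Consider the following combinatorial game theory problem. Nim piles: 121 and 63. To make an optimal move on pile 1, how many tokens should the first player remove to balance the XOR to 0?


Piles: 121 and 63
Current XOR: 121 XOR 63 = 70 (non-zero, so this is an N-position).
To make the XOR zero, we need to find a move that balances the piles.
For pile 1 (size 121): target = 121 XOR 70 = 63
We reduce pile 1 from 121 to 63.
Tokens removed: 121 - 63 = 58
Verification: 63 XOR 63 = 0

58


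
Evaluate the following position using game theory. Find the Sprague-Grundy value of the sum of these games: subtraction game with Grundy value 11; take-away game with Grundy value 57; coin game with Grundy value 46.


By the Sprague-Grundy theorem, the Grundy value of a sum of games is the XOR of individual Grundy values.
subtraction game: Grundy value = 11. Running XOR: 0 XOR 11 = 11
take-away game: Grundy value = 57. Running XOR: 11 XOR 57 = 50
coin game: Grundy value = 46. Running XOR: 50 XOR 46 = 28
The combined Grundy value is 28.

28


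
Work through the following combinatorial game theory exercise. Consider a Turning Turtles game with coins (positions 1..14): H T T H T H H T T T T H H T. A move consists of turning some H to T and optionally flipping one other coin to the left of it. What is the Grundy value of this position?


Coins: H T T H T H H T T T T H H T
Key fact: a single head at position k behaves exactly like a Nim heap of size k (turning it to T and optionally flipping a coin at j < k corresponds to moving the heap from k to j, or to 0), and heads combine as a disjunctive sum (two heads at the same place would cancel, matching j XOR j = 0). So the Nim-value is the XOR of the 1-indexed positions of the heads.
Face-up positions (1-indexed): [1, 4, 6, 7, 12, 13]
XOR 0 with 1: 0 XOR 1 = 1
XOR 1 with 4: 1 XOR 4 = 5
XOR 5 with 6: 5 XOR 6 = 3
XOR 3 with 7: 3 XOR 7 = 4
XOR 4 with 12: 4 XOR 12 = 8
XOR 8 with 13: 8 XOR 13 = 5
Nim-value = 5

5


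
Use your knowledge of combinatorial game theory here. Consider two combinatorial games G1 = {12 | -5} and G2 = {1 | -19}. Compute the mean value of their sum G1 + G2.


G1 = {12 | -5}, G2 = {1 | -19}
Each is a switch {a | b} with numbers a > b; its mean value is (a + b)/2, and mean value is additive over game sums: m(G1 + G2) = m(G1) + m(G2).
Mean of G1 = (12 + (-5))/2 = 7/2 = 7/2
Mean of G2 = (1 + (-19))/2 = -18/2 = -9
Mean of G1 + G2 = 7/2 + -9 = -11/2

-11/2


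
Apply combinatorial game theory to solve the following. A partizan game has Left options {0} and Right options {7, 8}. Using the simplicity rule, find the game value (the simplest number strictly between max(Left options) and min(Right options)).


Left options: {0}, max = 0
Right options: {7, 8}, min = 7
All options are numbers and max(Left) < min(Right), so by the simplicity theorem the value is the simplest (earliest-born) number strictly between 0 and 7.
Integers 1 through 6 all lie strictly between 0 and 7.
Among integers, the simplest (lowest birthday = smallest |n|; 0 is born on day 0, +-n on day n) is 1.
No non-integer in the interval can be simpler: if x is a non-integer in the interval, then floor(x) or ceil(x) also lies in the interval (the interval contains an integer), and both are proper prefixes of x's sign expansion, i.e. born earlier. So the game value is 1.
Game value = 1

1


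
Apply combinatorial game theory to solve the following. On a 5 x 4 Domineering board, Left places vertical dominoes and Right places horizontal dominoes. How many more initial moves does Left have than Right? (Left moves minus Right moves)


Board is 5 x 4 (rows x cols).
Left (vertical) placements: (rows-1) * cols = 4 * 4 = 16
Right (horizontal) placements: rows * (cols-1) = 5 * 3 = 15
Advantage = Left - Right = 16 - 15 = 1

1


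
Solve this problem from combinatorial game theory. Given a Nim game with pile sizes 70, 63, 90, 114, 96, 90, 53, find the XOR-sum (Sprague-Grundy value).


We need the XOR (exclusive or) of all pile sizes.
After XOR-ing pile 1 (size 70): 0 XOR 70 = 70
After XOR-ing pile 2 (size 63): 70 XOR 63 = 121
After XOR-ing pile 3 (size 90): 121 XOR 90 = 35
After XOR-ing pile 4 (size 114): 35 XOR 114 = 81
After XOR-ing pile 5 (size 96): 81 XOR 96 = 49
After XOR-ing pile 6 (size 90): 49 XOR 90 = 107
After XOR-ing pile 7 (size 53): 107 XOR 53 = 94
The Nim-value of this position is 94.

94


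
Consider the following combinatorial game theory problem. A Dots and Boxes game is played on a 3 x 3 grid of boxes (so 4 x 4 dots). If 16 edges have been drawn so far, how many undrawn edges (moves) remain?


Grid: 3 x 3 boxes, i.e. 4 rows and 4 columns of dots.
Horizontal edges: (rows + 1) * cols = 4 * 3 = 12
Vertical edges: rows * (cols + 1) = 3 * 4 = 12
Total edges: 12 + 12 = 24
Edges drawn: 16
Remaining: 24 - 16 = 8

8


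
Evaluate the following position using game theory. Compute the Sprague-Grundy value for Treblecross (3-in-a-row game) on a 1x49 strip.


Treblecross: place X on empty cells; 3-in-a-row wins.
Playing within two cells of an existing X lets the opponent win at once, so sensible play treats the cells i-2..i+2 around each X as dead. The player left with no safe cell loses, so this is a normal-play take-away game on strips of safe cells.
Placing X at cell i (0-indexed) of a strip of k safe cells leaves independent strips of sizes max(0, i-2) and max(0, k-i-3). Hence G(k) = mex{ G(max(0,i-2)) XOR G(max(0,k-i-3)) : 0 <= i < k }, with G(0) = 0.
G(1): splits (0,0):0^0=0 -> mex({0}) = 1
G(2): splits (0,0):0^0=0 -> mex({0}) = 1
G(3): splits (0,0):0^0=0 -> mex({0}) = 1
G(4): splits (0,1):0^1=1 (0,0):0^0=0 -> mex({0, 1}) = 2
G(5): splits (0,2):0^1=1 (0,1):0^1=1 (0,0):0^0=0 -> mex({0, 1}) = 2
G(6) = mex({1}) = 0
G(7) = mex({0, 1, 2}) = 3
G(8) = mex({0, 1, 2}) = 3
G(9) = mex({0, 2}) = 1
G(10) = mex({0, 2, 3}) = 1
G(11) = mex({0, 3}) = 1
G(12) = mex({1, 3}) = 0
G(13) = mex({0, 1, 2, 3}) = 4
G(14) = mex({0, 1, 2}) = 3
G(15) = mex({0, 1, 2}) = 3
G(16) = mex({0, 1, 2, 4}) = 3
G(17) = mex({0, 1, 3, 4}) = 2
G(18) = mex({0, 1, 3, 4}) = 2
G(19) = mex({0, 1, 3, 5}) = 2
G(20) = mex({0, 1, 2, 3, 5}) = 4
G(21) = mex({0, 1, 2, 3, 5}) = 4
G(22) = mex({1, 2, 6}) = 0
G(23) = mex({0, 1, 2, 3, 4, 6}) = 5
G(24) = mex({0, 1, 2, 3, 4}) = 5
G(25) = mex({0, 1, 3, 4, 7}) = 2
G(26) = mex({0, 1, 3, 4, 5, 7}) = 2
G(27) = mex({0, 1, 3, 5}) = 2
G(28) = mex({0, 1, 2, 5}) = 3
G(29) = mex({0, 1, 2, 4, 5, 6}) = 3
G(30) = mex({1, 2, 4, 6}) = 0
G(31) = mex({0, 1, 2, 3, 4, 6}) = 5
G(32) = mex({1, 2, 3, 4, 7}) = 0
G(33) = mex({0, 3, 7}) = 1
G(34) = mex({0, 2, 3, 5, 7}) = 1
G(35) = mex({0, 2, 3, 5, 6}) = 1
G(36) = mex({0, 1, 2, 5, 6}) = 3
G(37) = mex({0, 1, 2, 4, 5, 6}) = 3
G(38) = mex({0, 1, 2, 4}) = 3
G(39) = mex({0, 1, 2, 3, 4, 7}) = 5
G(40) = mex({0, 1, 2, 3, 4, 5, 7}) = 6
G(41) = mex({0, 1, 2, 3, 5, 7}) = 4
G(42) = mex({0, 1, 2, 3, 5, 6, 7}) = 4
G(43) = mex({0, 2, 3, 5, 6}) = 1
G(44) = mex({1, 2, 3, 4, 5, 6}) = 0
G(45) = mex({0, 1, 2, 3, 4, 6, 7}) = 5
G(46) = mex({0, 1, 2, 3, 4, 7}) = 5
G(47) = mex({0, 1, 2, 3, 4, 5, 7}) = 6
G(48) = mex({0, 1, 2, 3, 4, 5, 7}) = 6
G(49) = mex({0, 1, 3, 4, 5, 7}) = 2
Therefore G(49) = 2.

2


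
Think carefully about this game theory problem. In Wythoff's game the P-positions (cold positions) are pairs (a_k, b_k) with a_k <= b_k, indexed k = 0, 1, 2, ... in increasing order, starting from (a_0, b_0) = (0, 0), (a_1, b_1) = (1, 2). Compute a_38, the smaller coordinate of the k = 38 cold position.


By Wythoff's theorem, a_k = floor(k * phi) and b_k = floor(k * phi^2) = a_k + k, where phi = (1 + sqrt(5))/2 is the golden ratio.
phi = (1 + sqrt(5))/2 = 1.618034
k = 38
k * phi = 38 * 1.618034 = 61.485292
a_38 = floor(k * phi) = 61

61


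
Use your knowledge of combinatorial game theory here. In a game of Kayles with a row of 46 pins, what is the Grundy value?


Kayles: a move removes 1 or 2 adjacent pins from a contiguous row.
Removing pins from a row of k leaves two independent rows (a, b) with a + b = k - 1 (one pin) or a + b = k - 2 (two pins); an end removal gives a = 0.
By Sprague-Grundy, G(k) = mex{ G(a) XOR G(b) } over all these splits. G(0) = 0.
G(1): splits (0,0):0^0=0 -> mex({0}) = 1
G(2): splits (0,1):0^1=1 (0,0):0^0=0 -> mex({0, 1}) = 2
G(3): splits (0,2):0^2=2 (1,1):1^1=0 (0,1):0^1=1 -> mex({0, 1, 2}) = 3
G(4): splits (0,3):0^3=3 (1,2):1^2=3 (0,2):0^2=2 (1,1):1^1=0 -> mex({0, 2, 3}) = 1
G(5): splits (0,4):0^1=1 (1,3):1^3=2 (2,2):2^2=0 (0,3):0^3=3 (1,2):1^2=3 -> mex({0, 1, 2, 3}) = 4
G(6) = mex({0, 1, 2, 4}) = 3
G(7) = mex({0, 1, 3, 4, 5}) = 2
G(8) = mex({0, 2, 3, 5, 6}) = 1
G(9) = mex({0, 1, 2, 3, 6, 7}) = 4
G(10) = mex({0, 1, 3, 4, 5, 7}) = 2
G(11) = mex({0, 1, 2, 3, 4, 5}) = 6
G(12) = mex({0, 1, 2, 3, 5, 6, 7}) = 4
G(13) = mex({0, 2, 3, 4, 6, 7}) = 1
G(14) = mex({0, 1, 4, 5, 6, 7}) = 2
G(15) = mex({0, 1, 2, 3, 4, 5, 6}) = 7
G(16) = mex({0, 2, 3, 5, 6, 7}) = 1
G(17) = mex({0, 1, 2, 3, 5, 6, 7}) = 4
G(18) = mex({0, 1, 2, 4, 5, 6}) = 3
G(19) = mex({0, 1, 3, 4, 5, 7}) = 2
G(20) = mex({0, 2, 3, 4, 5, 6, 7}) = 1
G(21) = mex({0, 1, 2, 3, 5, 6, 7}) = 4
G(22) = mex({0, 1, 2, 3, 4, 5, 7}) = 6
G(23) = mex({0, 1, 2, 3, 4, 5, 6}) = 7
G(24) = mex({0, 1, 2, 3, 5, 6, 7}) = 4
G(25) = mex({0, 2, 3, 4, 6, 7}) = 1
G(26) = mex({0, 1, 3, 4, 5, 6, 7}) = 2
G(27) = mex({0, 1, 2, 3, 4, 5, 6, 7}) = 8
G(28) = mex({0, 1, 2, 3, 4, 6, 7, 8}) = 5
G(29) = mex({0, 1, 2, 3, 5, 6, 7, 8, 9}) = 4
G(30) = mex({0, 1, 2, 3, 4, 5, 6, 9, 10}) = 7
G(31) = mex({0, 1, 3, 4, 5, 7, 10, 11}) = 2
G(32) = mex({0, 2, 3, 4, 5, 6, 7, 9, 11}) = 1
G(33) = mex({0, 1, 2, 3, 4, 5, 6, 7, 9, 12}) = 8
G(34) = mex({0, 1, 2, 3, 4, 5, 7, 8, 11, 12}) = 6
G(35) = mex({0, 1, 2, 3, 4, 5, 6, 8, 9, 10, 11}) = 7
G(36) = mex({0, 1, 2, 3, 5, 6, 7, 9, 10}) = 4
G(37) = mex({0, 2, 3, 4, 6, 7, 9, 10, 11, 12}) = 1
G(38) = mex({0, 1, 3, 4, 5, 6, 7, 9, 10, 11, 12}) = 2
G(39) = mex({0, 1, 2, 4, 5, 6, 7, 9, 10, 12, 14}) = 3
G(40) = mex({0, 2, 3, 4, 6, 7, 11, 12, 14}) = 1
G(41) = mex({0, 1, 2, 3, 5, 6, 7, 9, 10, 11, 12}) = 4
G(42) = mex({0, 1, 2, 3, 4, 5, 6, 9, 10}) = 7
G(43) = mex({0, 1, 3, 4, 5, 7, 9, 10, 12, 15}) = 2
G(44) = mex({0, 2, 3, 4, 5, 6, 7, 9, 10, 12, 15}) = 1
G(45) = mex({0, 1, 2, 3, 4, 5, 6, 7, 9, 10, 12, 14}) = 8
G(46) = mex({0, 1, 3, 4, 5, 7, 8, 11, 12, 14}) = 2
Therefore G(46) = 2.

2


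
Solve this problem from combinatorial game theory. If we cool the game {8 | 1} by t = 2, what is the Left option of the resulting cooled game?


Original game: {8 | 1} (a switch {a | b} with a > b).
Cooling by t (for t below the temperature (a - b)/2 = 7/2) taxes each move by t: {a | b} cooled by t is {a - t | b + t}.
Cooling amount: t = 2
Cooled Left option: 8 - 2 = 6
Cooled Right option: 1 + 2 = 3
Cooled game: {6 | 3}
Left option = 6

6


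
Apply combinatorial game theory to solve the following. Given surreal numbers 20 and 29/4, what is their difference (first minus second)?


x = 20, y = 29/4
Converting to common denominator: 4
x = 80/4, y = 29/4
x - y = 20 - 29/4 = 51/4

51/4


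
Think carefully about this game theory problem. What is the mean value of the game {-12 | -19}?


Game = {-12 | -19}, a switch {a | b} with numbers a > b.
Its thermograph has left wall a - t and right wall b + t, which meet at t = (a - b)/2, where both equal (a + b)/2. So the mast (mean value) is at (a + b)/2.
Mean = (-12 + (-19))/2 = -31/2 = -31/2

-31/2


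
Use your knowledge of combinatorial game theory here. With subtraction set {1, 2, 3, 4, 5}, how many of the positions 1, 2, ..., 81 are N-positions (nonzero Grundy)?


Subtraction set S = {1, 2, 3, 4, 5}, so G(n) = n mod 6.
G(n) = 0 when n is a multiple of 6.
Multiples of 6 in [1, 81]: 13
N-positions (nonzero Grundy) = 81 - 13 = 68

68


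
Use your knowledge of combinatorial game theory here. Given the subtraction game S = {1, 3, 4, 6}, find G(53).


The subtraction set is S = {1, 3, 4, 6}.
G(k) = mex{ G(k - s) : s in S, s <= k }. We compute iteratively: G(0) = 0.
G(1) = mex({0}) = 1
G(2) = mex({1}) = 0
G(3) = mex({0}) = 1
G(4) = mex({0, 1}) = 2
G(5) = mex({0, 1, 2}) = 3
G(6) = mex({0, 1, 3}) = 2
G(7) = mex({1, 2}) = 0
G(8) = mex({0, 2, 3}) = 1
G(9) = mex({1, 2, 3}) = 0
G(10) = mex({0, 2}) = 1
G(11) = mex({0, 1, 3}) = 2
G(12) = mex({0, 1, 2}) = 3
Observe that G(7)..G(12) = 0, 1, 0, 1, 2, 3 repeats G(0)..G(5) = 0, 1, 0, 1, 2, 3.
For k >= max(S) = 6, G(k) is determined by the previous 6 values G(k-6)..G(k-1); a window of 6 consecutive values has recurred shifted by 7, so by induction G(k + 7) = G(k) for all k >= 0: the sequence is periodic from the start with period 7.
One period: G(0..6) = 0, 1, 0, 1, 2, 3, 2.
53 mod 7 = 4, so G(53) = G(4) = 2.

2


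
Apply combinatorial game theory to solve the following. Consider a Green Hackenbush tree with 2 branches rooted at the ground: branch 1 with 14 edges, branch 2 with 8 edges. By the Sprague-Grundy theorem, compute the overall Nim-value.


The tree has 2 branches from the ground vertex.
In Green Hackenbush, the Nim-value of a simple path of length k is k.
Branch 1: length 14, Nim-value = 14
Branch 2: length 8, Nim-value = 8
Total Nim-value = XOR of all branch values:
0 XOR 14 = 14
14 XOR 8 = 6
Nim-value of the tree = 6

6


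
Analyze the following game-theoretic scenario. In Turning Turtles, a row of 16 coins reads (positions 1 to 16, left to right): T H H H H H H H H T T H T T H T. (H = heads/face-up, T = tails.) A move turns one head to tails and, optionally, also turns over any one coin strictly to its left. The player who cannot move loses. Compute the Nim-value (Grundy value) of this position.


Coins: T H H H H H H H H T T H T T H T
Key fact: a single head at position k behaves exactly like a Nim heap of size k (turning it to T and optionally flipping a coin at j < k corresponds to moving the heap from k to j, or to 0), and heads combine as a disjunctive sum (two heads at the same place would cancel, matching j XOR j = 0). So the Nim-value is the XOR of the 1-indexed positions of the heads.
Face-up positions (1-indexed): [2, 3, 4, 5, 6, 7, 8, 9, 12, 15]
XOR 0 with 2: 0 XOR 2 = 2
XOR 2 with 3: 2 XOR 3 = 1
XOR 1 with 4: 1 XOR 4 = 5
XOR 5 with 5: 5 XOR 5 = 0
XOR 0 with 6: 0 XOR 6 = 6
XOR 6 with 7: 6 XOR 7 = 1
XOR 1 with 8: 1 XOR 8 = 9
XOR 9 with 9: 9 XOR 9 = 0
XOR 0 with 12: 0 XOR 12 = 12
XOR 12 with 15: 12 XOR 15 = 3
Nim-value = 3

3


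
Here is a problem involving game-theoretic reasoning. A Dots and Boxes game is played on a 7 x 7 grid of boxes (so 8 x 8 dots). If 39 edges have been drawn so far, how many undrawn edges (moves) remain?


Grid: 7 x 7 boxes, i.e. 8 rows and 8 columns of dots.
Horizontal edges: (rows + 1) * cols = 8 * 7 = 56
Vertical edges: rows * (cols + 1) = 7 * 8 = 56
Total edges: 56 + 56 = 112
Edges drawn: 39
Remaining: 112 - 39 = 73

73


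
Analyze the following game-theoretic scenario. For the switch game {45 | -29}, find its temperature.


The game is {45 | -29}, a switch {a | b} with numbers a > b.
Cooling {a | b} by t gives {a - t | b + t}, which stops being hot when a - t = b + t, i.e. at t = (a - b)/2. So the temperature of a switch is (a - b)/2.
Temperature = (Left option - Right option) / 2
= (45 - (-29)) / 2
= 74 / 2
= 37

37


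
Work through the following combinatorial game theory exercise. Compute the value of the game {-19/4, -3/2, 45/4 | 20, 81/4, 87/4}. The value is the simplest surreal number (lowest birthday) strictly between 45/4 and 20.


Left options: {-19/4, -3/2, 45/4}, max = 45/4
Right options: {20, 81/4, 87/4}, min = 20
All options are numbers and max(Left) < min(Right), so by the simplicity theorem the value is the simplest (earliest-born) number strictly between 45/4 and 20.
Integers 12 through 19 all lie strictly between 45/4 and 20.
Among integers, the simplest (lowest birthday = smallest |n|; 0 is born on day 0, +-n on day n) is 12.
No non-integer in the interval can be simpler: if x is a non-integer in the interval, then floor(x) or ceil(x) also lies in the interval (the interval contains an integer), and both are proper prefixes of x's sign expansion, i.e. born earlier. So the game value is 12.
Game value = 12

12


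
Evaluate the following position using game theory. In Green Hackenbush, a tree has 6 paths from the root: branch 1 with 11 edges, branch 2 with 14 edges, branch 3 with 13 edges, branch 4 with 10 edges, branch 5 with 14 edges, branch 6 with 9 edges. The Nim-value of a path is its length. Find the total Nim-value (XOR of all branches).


The tree has 6 branches from the ground vertex.
In Green Hackenbush, the Nim-value of a simple path of length k is k.
Branch 1: length 11, Nim-value = 11
Branch 2: length 14, Nim-value = 14
Branch 3: length 13, Nim-value = 13
Branch 4: length 10, Nim-value = 10
Branch 5: length 14, Nim-value = 14
Branch 6: length 9, Nim-value = 9
Total Nim-value = XOR of all branch values:
0 XOR 11 = 11
11 XOR 14 = 5
5 XOR 13 = 8
8 XOR 10 = 2
2 XOR 14 = 12
12 XOR 9 = 5
Nim-value of the tree = 5

5


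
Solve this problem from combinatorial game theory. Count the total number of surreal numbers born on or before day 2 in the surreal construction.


Day 0: {|} = 0 is born. Count = 1.
Day n: the number of surreal numbers born by day n is 2^(n+1) - 1.
By day 0: 2^1 - 1 = 1
By day 1: 2^2 - 1 = 3
By day 2: 2^3 - 1 = 7
By day 2: 7 surreal numbers.

7


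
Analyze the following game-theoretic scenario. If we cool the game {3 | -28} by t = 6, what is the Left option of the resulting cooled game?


Original game: {3 | -28} (a switch {a | b} with a > b).
Cooling by t (for t below the temperature (a - b)/2 = 31/2) taxes each move by t: {a | b} cooled by t is {a - t | b + t}.
Cooling amount: t = 6
Cooled Left option: 3 - 6 = -3
Cooled Right option: -28 + 6 = -22
Cooled game: {-3 | -22}
Left option = -3

-3


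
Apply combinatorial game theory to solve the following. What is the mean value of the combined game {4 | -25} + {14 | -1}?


G1 = {4 | -25}, G2 = {14 | -1}
Each is a switch {a | b} with numbers a > b; its mean value is (a + b)/2, and mean value is additive over game sums: m(G1 + G2) = m(G1) + m(G2).
Mean of G1 = (4 + (-25))/2 = -21/2 = -21/2
Mean of G2 = (14 + (-1))/2 = 13/2 = 13/2
Mean of G1 + G2 = -21/2 + 13/2 = -4

-4


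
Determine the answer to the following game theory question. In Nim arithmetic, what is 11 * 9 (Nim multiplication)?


Nim multiplication is bilinear over XOR: (u XOR v) * w = (u*w) XOR (v*w).
So we split each operand into its bit components and XOR the pairwise Nim products.
11 = 1 + 2 + 8 (as XOR of powers of 2).
9 = 1 + 8 (as XOR of powers of 2).
Using the standard Nim-product table on single bits:
  2*2 = 3,   2*4 = 8,   2*8 = 12,
  4*4 = 6,   4*8 = 11,  8*8 = 13,
and  1*x = x (identity), k*l = l*k (commutative).
Pairwise Nim products:
  1 * 1 = 1
  1 * 8 = 8
  2 * 1 = 2
  2 * 8 = 12
  8 * 1 = 8
  8 * 8 = 13
XOR them: 1 XOR 8 XOR 2 XOR 12 XOR 8 XOR 13 = 2.
Result: 11 * 9 = 2 (in Nim).

2


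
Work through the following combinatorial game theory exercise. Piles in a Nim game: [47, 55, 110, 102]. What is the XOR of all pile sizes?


We need the XOR (exclusive or) of all pile sizes.
After XOR-ing pile 1 (size 47): 0 XOR 47 = 47
After XOR-ing pile 2 (size 55): 47 XOR 55 = 24
After XOR-ing pile 3 (size 110): 24 XOR 110 = 118
After XOR-ing pile 4 (size 102): 118 XOR 102 = 16
The Nim-value of this position is 16.

16


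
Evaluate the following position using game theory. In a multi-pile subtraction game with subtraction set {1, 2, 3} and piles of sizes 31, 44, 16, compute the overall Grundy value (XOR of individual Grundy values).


Subtraction set: {1, 2, 3}
For this subtraction set, G(n) = n mod 4 (period = max + 1 = 4).
Pile 1 (size 31): G(31) = 31 mod 4 = 3
Pile 2 (size 44): G(44) = 44 mod 4 = 0
Pile 3 (size 16): G(16) = 16 mod 4 = 0
Total Grundy value = XOR of all: 3 XOR 0 XOR 0 = 3

3


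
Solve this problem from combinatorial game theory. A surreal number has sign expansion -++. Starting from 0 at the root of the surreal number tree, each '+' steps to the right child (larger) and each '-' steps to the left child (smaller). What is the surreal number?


Sign expansion: -++
Rule: track bounds (lo, hi), initially (-inf, +inf). On '+', the current value becomes lo and we move to the simplest number in (value, hi): value + 1 if hi = +inf, otherwise the midpoint (value + hi)/2. On '-', the current value becomes hi and we move to value - 1 if lo = -inf, otherwise the midpoint (lo + value)/2.
Start at 0.
Step 1: sign = -, move left. Bounds: (-inf, 0). Value = -1
Step 2: sign = +, move right. Bounds: (-1, 0). Value = -1/2
Step 3: sign = +, move right. Bounds: (-1/2, 0). Value = -1/4
The surreal number with sign expansion -++ is -1/4.

-1/4


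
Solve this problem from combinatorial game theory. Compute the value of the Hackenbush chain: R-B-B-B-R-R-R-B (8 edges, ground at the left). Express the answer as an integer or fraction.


Edges (from ground): R-B-B-B-R-R-R-B
By Berlekamp's sign-expansion rule, a Blue-Red Hackenbush stalk has the value of the surreal number whose sign sequence is the edge sequence with B -> + and R -> -.
Sign sequence: -+++---+
Trace the sign expansion in the surreal number tree, starting from 0:
Edge 1: R (sign -) -> bounds (-inf, 0), value = -1
Edge 2: B (sign +) -> bounds (-1, 0), value = -1/2
Edge 3: B (sign +) -> bounds (-1/2, 0), value = -1/4
Edge 4: B (sign +) -> bounds (-1/4, 0), value = -1/8
Edge 5: R (sign -) -> bounds (-1/4, -1/8), value = -3/16
Edge 6: R (sign -) -> bounds (-1/4, -3/16), value = -7/32
Edge 7: R (sign -) -> bounds (-1/4, -7/32), value = -15/64
Edge 8: B (sign +) -> bounds (-15/64, -7/32), value = -29/128
Game value = -29/128

-29/128


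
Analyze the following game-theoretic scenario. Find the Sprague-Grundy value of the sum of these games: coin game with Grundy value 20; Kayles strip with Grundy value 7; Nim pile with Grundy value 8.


By the Sprague-Grundy theorem, the Grundy value of a sum of games is the XOR of individual Grundy values.
coin game: Grundy value = 20. Running XOR: 0 XOR 20 = 20
Kayles strip: Grundy value = 7. Running XOR: 20 XOR 7 = 19
Nim pile: Grundy value = 8. Running XOR: 19 XOR 8 = 27
The combined Grundy value is 27.

27


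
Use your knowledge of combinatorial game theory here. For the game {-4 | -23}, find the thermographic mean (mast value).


Game = {-4 | -23}, a switch {a | b} with numbers a > b.
Its thermograph has left wall a - t and right wall b + t, which meet at t = (a - b)/2, where both equal (a + b)/2. So the mast (mean value) is at (a + b)/2.
Mean = (-4 + (-23))/2 = -27/2 = -27/2

-27/2


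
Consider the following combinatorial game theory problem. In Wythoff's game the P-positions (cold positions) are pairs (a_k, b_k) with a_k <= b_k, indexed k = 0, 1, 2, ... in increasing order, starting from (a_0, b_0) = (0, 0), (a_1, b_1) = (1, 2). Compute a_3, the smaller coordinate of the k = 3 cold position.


By Wythoff's theorem, a_k = floor(k * phi) and b_k = floor(k * phi^2) = a_k + k, where phi = (1 + sqrt(5))/2 is the golden ratio.
phi = (1 + sqrt(5))/2 = 1.618034
k = 3
k * phi = 3 * 1.618034 = 4.854102
a_3 = floor(k * phi) = 4

4


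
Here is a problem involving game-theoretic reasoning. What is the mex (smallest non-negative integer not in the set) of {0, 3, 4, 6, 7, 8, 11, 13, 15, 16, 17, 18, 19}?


Set = {0, 3, 4, 6, 7, 8, 11, 13, 15, 16, 17, 18, 19}
0 is in the set.
1 is NOT in the set. This is the mex.
mex = 1

1


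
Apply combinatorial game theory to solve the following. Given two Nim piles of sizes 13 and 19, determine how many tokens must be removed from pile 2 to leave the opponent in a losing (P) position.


Piles: 13 and 19
Current XOR: 13 XOR 19 = 30 (non-zero, so this is an N-position).
To make the XOR zero, we need to find a move that balances the piles.
For pile 2 (size 19): target = 19 XOR 30 = 13
We reduce pile 2 from 19 to 13.
Tokens removed: 19 - 13 = 6
Verification: 13 XOR 13 = 0

6


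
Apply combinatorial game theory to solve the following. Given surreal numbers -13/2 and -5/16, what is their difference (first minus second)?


x = -13/2, y = -5/16
Converting to common denominator: 16
x = -104/16, y = -5/16
x - y = -13/2 - -5/16 = -99/16

-99/16


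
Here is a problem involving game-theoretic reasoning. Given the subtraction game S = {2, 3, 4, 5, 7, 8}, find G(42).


The subtraction set is S = {2, 3, 4, 5, 7, 8}.
G(k) = mex{ G(k - s) : s in S, s <= k }. We compute iteratively: G(0) = 0.
G(1) = mex({}) = 0
G(2) = mex({0}) = 1
G(3) = mex({0}) = 1
G(4) = mex({0, 1}) = 2
G(5) = mex({0, 1}) = 2
G(6) = mex({0, 1, 2}) = 3
G(7) = mex({0, 1, 2}) = 3
G(8) = mex({0, 1, 2, 3}) = 4
G(9) = mex({0, 1, 2, 3}) = 4
G(10) = mex({1, 2, 3, 4}) = 0
G(11) = mex({1, 2, 3, 4}) = 0
G(12) = mex({0, 2, 3, 4}) = 1
G(13) = mex({0, 2, 3, 4}) = 1
G(14) = mex({0, 1, 3, 4}) = 2
G(15) = mex({0, 1, 3, 4}) = 2
G(16) = mex({0, 1, 2, 4}) = 3
G(17) = mex({0, 1, 2, 4}) = 3
Observe that G(10)..G(17) = 0, 0, 1, 1, 2, 2, 3, 3 repeats G(0)..G(7) = 0, 0, 1, 1, 2, 2, 3, 3.
For k >= max(S) = 8, G(k) is determined by the previous 8 values G(k-8)..G(k-1); a window of 8 consecutive values has recurred shifted by 10, so by induction G(k + 10) = G(k) for all k >= 0: the sequence is periodic from the start with period 10.
One period: G(0..9) = 0, 0, 1, 1, 2, 2, 3, 3, 4, 4.
42 mod 10 = 2, so G(42) = G(2) = 1.

1


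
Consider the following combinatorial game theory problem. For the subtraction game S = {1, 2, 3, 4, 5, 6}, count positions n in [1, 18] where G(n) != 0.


Subtraction set S = {1, 2, 3, 4, 5, 6}, so G(n) = n mod 7.
G(n) = 0 when n is a multiple of 7.
Multiples of 7 in [1, 18]: 2
N-positions (nonzero Grundy) = 18 - 2 = 16

16


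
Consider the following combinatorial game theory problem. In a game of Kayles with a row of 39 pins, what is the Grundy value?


Kayles: a move removes 1 or 2 adjacent pins from a contiguous row.
Removing pins from a row of k leaves two independent rows (a, b) with a + b = k - 1 (one pin) or a + b = k - 2 (two pins); an end removal gives a = 0.
By Sprague-Grundy, G(k) = mex{ G(a) XOR G(b) } over all these splits. G(0) = 0.
G(1): splits (0,0):0^0=0 -> mex({0}) = 1
G(2): splits (0,1):0^1=1 (0,0):0^0=0 -> mex({0, 1}) = 2
G(3): splits (0,2):0^2=2 (1,1):1^1=0 (0,1):0^1=1 -> mex({0, 1, 2}) = 3
G(4): splits (0,3):0^3=3 (1,2):1^2=3 (0,2):0^2=2 (1,1):1^1=0 -> mex({0, 2, 3}) = 1
G(5): splits (0,4):0^1=1 (1,3):1^3=2 (2,2):2^2=0 (0,3):0^3=3 (1,2):1^2=3 -> mex({0, 1, 2, 3}) = 4
G(6) = mex({0, 1, 2, 4}) = 3
G(7) = mex({0, 1, 3, 4, 5}) = 2
G(8) = mex({0, 2, 3, 5, 6}) = 1
G(9) = mex({0, 1, 2, 3, 6, 7}) = 4
G(10) = mex({0, 1, 3, 4, 5, 7}) = 2
G(11) = mex({0, 1, 2, 3, 4, 5}) = 6
G(12) = mex({0, 1, 2, 3, 5, 6, 7}) = 4
G(13) = mex({0, 2, 3, 4, 6, 7}) = 1
G(14) = mex({0, 1, 4, 5, 6, 7}) = 2
G(15) = mex({0, 1, 2, 3, 4, 5, 6}) = 7
G(16) = mex({0, 2, 3, 5, 6, 7}) = 1
G(17) = mex({0, 1, 2, 3, 5, 6, 7}) = 4
G(18) = mex({0, 1, 2, 4, 5, 6}) = 3
G(19) = mex({0, 1, 3, 4, 5, 7}) = 2
G(20) = mex({0, 2, 3, 4, 5, 6, 7}) = 1
G(21) = mex({0, 1, 2, 3, 5, 6, 7}) = 4
G(22) = mex({0, 1, 2, 3, 4, 5, 7}) = 6
G(23) = mex({0, 1, 2, 3, 4, 5, 6}) = 7
G(24) = mex({0, 1, 2, 3, 5, 6, 7}) = 4
G(25) = mex({0, 2, 3, 4, 6, 7}) = 1
G(26) = mex({0, 1, 3, 4, 5, 6, 7}) = 2
G(27) = mex({0, 1, 2, 3, 4, 5, 6, 7}) = 8
G(28) = mex({0, 1, 2, 3, 4, 6, 7, 8}) = 5
G(29) = mex({0, 1, 2, 3, 5, 6, 7, 8, 9}) = 4
G(30) = mex({0, 1, 2, 3, 4, 5, 6, 9, 10}) = 7
G(31) = mex({0, 1, 3, 4, 5, 7, 10, 11}) = 2
G(32) = mex({0, 2, 3, 4, 5, 6, 7, 9, 11}) = 1
G(33) = mex({0, 1, 2, 3, 4, 5, 6, 7, 9, 12}) = 8
G(34) = mex({0, 1, 2, 3, 4, 5, 7, 8, 11, 12}) = 6
G(35) = mex({0, 1, 2, 3, 4, 5, 6, 8, 9, 10, 11}) = 7
G(36) = mex({0, 1, 2, 3, 5, 6, 7, 9, 10}) = 4
G(37) = mex({0, 2, 3, 4, 6, 7, 9, 10, 11, 12}) = 1
G(38) = mex({0, 1, 3, 4, 5, 6, 7, 9, 10, 11, 12}) = 2
G(39) = mex({0, 1, 2, 4, 5, 6, 7, 9, 10, 12, 14}) = 3
Therefore G(39) = 3.

3


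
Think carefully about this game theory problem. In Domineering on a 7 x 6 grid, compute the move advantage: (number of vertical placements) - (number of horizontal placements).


Board is 7 x 6 (rows x cols).
Left (vertical) placements: (rows-1) * cols = 6 * 6 = 36
Right (horizontal) placements: rows * (cols-1) = 7 * 5 = 35
Advantage = Left - Right = 36 - 35 = 1

1


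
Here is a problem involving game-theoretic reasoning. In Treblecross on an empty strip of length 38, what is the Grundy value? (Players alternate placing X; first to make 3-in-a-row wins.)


Treblecross: place X on empty cells; 3-in-a-row wins.
Playing within two cells of an existing X lets the opponent win at once, so sensible play treats the cells i-2..i+2 around each X as dead. The player left with no safe cell loses, so this is a normal-play take-away game on strips of safe cells.
Placing X at cell i (0-indexed) of a strip of k safe cells leaves independent strips of sizes max(0, i-2) and max(0, k-i-3). Hence G(k) = mex{ G(max(0,i-2)) XOR G(max(0,k-i-3)) : 0 <= i < k }, with G(0) = 0.
G(1): splits (0,0):0^0=0 -> mex({0}) = 1
G(2): splits (0,0):0^0=0 -> mex({0}) = 1
G(3): splits (0,0):0^0=0 -> mex({0}) = 1
G(4): splits (0,1):0^1=1 (0,0):0^0=0 -> mex({0, 1}) = 2
G(5): splits (0,2):0^1=1 (0,1):0^1=1 (0,0):0^0=0 -> mex({0, 1}) = 2
G(6) = mex({1}) = 0
G(7) = mex({0, 1, 2}) = 3
G(8) = mex({0, 1, 2}) = 3
G(9) = mex({0, 2}) = 1
G(10) = mex({0, 2, 3}) = 1
G(11) = mex({0, 3}) = 1
G(12) = mex({1, 3}) = 0
G(13) = mex({0, 1, 2, 3}) = 4
G(14) = mex({0, 1, 2}) = 3
G(15) = mex({0, 1, 2}) = 3
G(16) = mex({0, 1, 2, 4}) = 3
G(17) = mex({0, 1, 3, 4}) = 2
G(18) = mex({0, 1, 3, 4}) = 2
G(19) = mex({0, 1, 3, 5}) = 2
G(20) = mex({0, 1, 2, 3, 5}) = 4
G(21) = mex({0, 1, 2, 3, 5}) = 4
G(22) = mex({1, 2, 6}) = 0
G(23) = mex({0, 1, 2, 3, 4, 6}) = 5
G(24) = mex({0, 1, 2, 3, 4}) = 5
G(25) = mex({0, 1, 3, 4, 7}) = 2
G(26) = mex({0, 1, 3, 4, 5, 7}) = 2
G(27) = mex({0, 1, 3, 5}) = 2
G(28) = mex({0, 1, 2, 5}) = 3
G(29) = mex({0, 1, 2, 4, 5, 6}) = 3
G(30) = mex({1, 2, 4, 6}) = 0
G(31) = mex({0, 1, 2, 3, 4, 6}) = 5
G(32) = mex({1, 2, 3, 4, 7}) = 0
G(33) = mex({0, 3, 7}) = 1
G(34) = mex({0, 2, 3, 5, 7}) = 1
G(35) = mex({0, 2, 3, 5, 6}) = 1
G(36) = mex({0, 1, 2, 5, 6}) = 3
G(37) = mex({0, 1, 2, 4, 5, 6}) = 3
G(38) = mex({0, 1, 2, 4}) = 3
Therefore G(38) = 3.

3


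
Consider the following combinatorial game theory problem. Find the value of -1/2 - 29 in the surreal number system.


x = -1/2, y = 29
Converting to common denominator: 2
x = -1/2, y = 58/2
x - y = -1/2 - 29 = -59/2

-59/2


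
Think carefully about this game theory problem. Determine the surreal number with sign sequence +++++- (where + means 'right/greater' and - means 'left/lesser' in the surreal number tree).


Sign expansion: +++++-
Rule: track bounds (lo, hi), initially (-inf, +inf). On '+', the current value becomes lo and we move to the simplest number in (value, hi): value + 1 if hi = +inf, otherwise the midpoint (value + hi)/2. On '-', the current value becomes hi and we move to value - 1 if lo = -inf, otherwise the midpoint (lo + value)/2.
Start at 0.
Step 1: sign = +, move right. Bounds: (0, +inf). Value = 1
Step 2: sign = +, move right. Bounds: (1, +inf). Value = 2
Step 3: sign = +, move right. Bounds: (2, +inf). Value = 3
Step 4: sign = +, move right. Bounds: (3, +inf). Value = 4
Step 5: sign = +, move right. Bounds: (4, +inf). Value = 5
Step 6: sign = -, move left. Bounds: (4, 5). Value = 9/2
The surreal number with sign expansion +++++- is 9/2.

9/2


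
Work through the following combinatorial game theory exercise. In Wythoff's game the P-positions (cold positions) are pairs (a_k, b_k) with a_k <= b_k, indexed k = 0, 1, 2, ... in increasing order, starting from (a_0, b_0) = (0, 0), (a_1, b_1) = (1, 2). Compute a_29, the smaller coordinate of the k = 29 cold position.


By Wythoff's theorem, a_k = floor(k * phi) and b_k = floor(k * phi^2) = a_k + k, where phi = (1 + sqrt(5))/2 is the golden ratio.
phi = (1 + sqrt(5))/2 = 1.618034
k = 29
k * phi = 29 * 1.618034 = 46.922986
a_29 = floor(k * phi) = 46

46


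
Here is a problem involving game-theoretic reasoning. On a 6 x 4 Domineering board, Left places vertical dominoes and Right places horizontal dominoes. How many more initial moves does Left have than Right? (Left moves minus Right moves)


Board is 6 x 4 (rows x cols).
Left (vertical) placements: (rows-1) * cols = 5 * 4 = 20
Right (horizontal) placements: rows * (cols-1) = 6 * 3 = 18
Advantage = Left - Right = 20 - 18 = 2

2


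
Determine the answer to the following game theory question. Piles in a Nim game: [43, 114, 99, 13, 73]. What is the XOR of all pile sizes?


We need the XOR (exclusive or) of all pile sizes.
After XOR-ing pile 1 (size 43): 0 XOR 43 = 43
After XOR-ing pile 2 (size 114): 43 XOR 114 = 89
After XOR-ing pile 3 (size 99): 89 XOR 99 = 58
After XOR-ing pile 4 (size 13): 58 XOR 13 = 55
After XOR-ing pile 5 (size 73): 55 XOR 73 = 126
The Nim-value of this position is 126.

126


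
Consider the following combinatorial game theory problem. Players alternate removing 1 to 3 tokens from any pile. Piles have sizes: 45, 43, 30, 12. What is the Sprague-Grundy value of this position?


Subtraction set: {1, 2, 3}
For this subtraction set, G(n) = n mod 4 (period = max + 1 = 4).
Pile 1 (size 45): G(45) = 45 mod 4 = 1
Pile 2 (size 43): G(43) = 43 mod 4 = 3
Pile 3 (size 30): G(30) = 30 mod 4 = 2
Pile 4 (size 12): G(12) = 12 mod 4 = 0
Total Grundy value = XOR of all: 1 XOR 3 XOR 2 XOR 0 = 0

0


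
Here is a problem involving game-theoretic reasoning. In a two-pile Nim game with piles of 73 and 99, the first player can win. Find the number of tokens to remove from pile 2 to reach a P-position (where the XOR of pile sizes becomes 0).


Piles: 73 and 99
Current XOR: 73 XOR 99 = 42 (non-zero, so this is an N-position).
To make the XOR zero, we need to find a move that balances the piles.
For pile 2 (size 99): target = 99 XOR 42 = 73
We reduce pile 2 from 99 to 73.
Tokens removed: 99 - 73 = 26
Verification: 73 XOR 73 = 0

26


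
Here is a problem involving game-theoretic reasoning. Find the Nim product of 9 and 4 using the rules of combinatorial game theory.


Nim multiplication is bilinear over XOR: (u XOR v) * w = (u*w) XOR (v*w).
So we split each operand into its bit components and XOR the pairwise Nim products.
9 = 1 + 8 (as XOR of powers of 2).
4 = 4 (as XOR of powers of 2).
Using the standard Nim-product table on single bits:
  2*2 = 3,   2*4 = 8,   2*8 = 12,
  4*4 = 6,   4*8 = 11,  8*8 = 13,
and  1*x = x (identity), k*l = l*k (commutative).
Pairwise Nim products:
  1 * 4 = 4
  8 * 4 = 11
XOR them: 4 XOR 11 = 15.
Result: 9 * 4 = 15 (in Nim).

15


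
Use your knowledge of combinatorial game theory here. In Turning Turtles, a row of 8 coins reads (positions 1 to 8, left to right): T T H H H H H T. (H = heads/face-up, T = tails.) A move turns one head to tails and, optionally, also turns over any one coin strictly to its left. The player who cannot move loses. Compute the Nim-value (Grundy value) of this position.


Coins: T T H H H H H T
Key fact: a single head at position k behaves exactly like a Nim heap of size k (turning it to T and optionally flipping a coin at j < k corresponds to moving the heap from k to j, or to 0), and heads combine as a disjunctive sum (two heads at the same place would cancel, matching j XOR j = 0). So the Nim-value is the XOR of the 1-indexed positions of the heads.
Face-up positions (1-indexed): [3, 4, 5, 6, 7]
XOR 0 with 3: 0 XOR 3 = 3
XOR 3 with 4: 3 XOR 4 = 7
XOR 7 with 5: 7 XOR 5 = 2
XOR 2 with 6: 2 XOR 6 = 4
XOR 4 with 7: 4 XOR 7 = 3
Nim-value = 3

3


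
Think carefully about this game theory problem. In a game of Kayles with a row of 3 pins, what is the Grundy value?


Kayles: a move removes 1 or 2 adjacent pins from a contiguous row.
Removing pins from a row of k leaves two independent rows (a, b) with a + b = k - 1 (one pin) or a + b = k - 2 (two pins); an end removal gives a = 0.
By Sprague-Grundy, G(k) = mex{ G(a) XOR G(b) } over all these splits. G(0) = 0.
G(1): splits (0,0):0^0=0 -> mex({0}) = 1
G(2): splits (0,1):0^1=1 (0,0):0^0=0 -> mex({0, 1}) = 2
G(3): splits (0,2):0^2=2 (1,1):1^1=0 (0,1):0^1=1 -> mex({0, 1, 2}) = 3
Therefore G(3) = 3.

3


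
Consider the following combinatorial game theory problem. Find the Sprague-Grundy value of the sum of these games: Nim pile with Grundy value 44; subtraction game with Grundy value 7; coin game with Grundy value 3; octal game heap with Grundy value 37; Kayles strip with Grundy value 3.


By the Sprague-Grundy theorem, the Grundy value of a sum of games is the XOR of individual Grundy values.
Nim pile: Grundy value = 44. Running XOR: 0 XOR 44 = 44
subtraction game: Grundy value = 7. Running XOR: 44 XOR 7 = 43
coin game: Grundy value = 3. Running XOR: 43 XOR 3 = 40
octal game heap: Grundy value = 37. Running XOR: 40 XOR 37 = 13
Kayles strip: Grundy value = 3. Running XOR: 13 XOR 3 = 14
The combined Grundy value is 14.

14


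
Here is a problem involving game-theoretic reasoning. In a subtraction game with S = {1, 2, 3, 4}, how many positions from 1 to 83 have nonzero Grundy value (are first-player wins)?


Subtraction set S = {1, 2, 3, 4}, so G(n) = n mod 5.
G(n) = 0 when n is a multiple of 5.
Multiples of 5 in [1, 83]: 16
N-positions (nonzero Grundy) = 83 - 16 = 67

67


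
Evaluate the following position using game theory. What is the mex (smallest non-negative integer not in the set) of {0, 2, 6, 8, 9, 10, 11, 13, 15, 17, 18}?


Set = {0, 2, 6, 8, 9, 10, 11, 13, 15, 17, 18}
0 is in the set.
1 is NOT in the set. This is the mex.
mex = 1

1


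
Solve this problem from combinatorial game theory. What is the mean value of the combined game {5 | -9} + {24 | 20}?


G1 = {5 | -9}, G2 = {24 | 20}
Each is a switch {a | b} with numbers a > b; its mean value is (a + b)/2, and mean value is additive over game sums: m(G1 + G2) = m(G1) + m(G2).
Mean of G1 = (5 + (-9))/2 = -4/2 = -2
Mean of G2 = (24 + (20))/2 = 44/2 = 22
Mean of G1 + G2 = -2 + 22 = 20

20


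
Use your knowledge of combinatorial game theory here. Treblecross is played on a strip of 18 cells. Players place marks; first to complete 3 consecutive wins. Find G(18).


Treblecross: place X on empty cells; 3-in-a-row wins.
Playing within two cells of an existing X lets the opponent win at once, so sensible play treats the cells i-2..i+2 around each X as dead. The player left with no safe cell loses, so this is a normal-play take-away game on strips of safe cells.
Placing X at cell i (0-indexed) of a strip of k safe cells leaves independent strips of sizes max(0, i-2) and max(0, k-i-3). Hence G(k) = mex{ G(max(0,i-2)) XOR G(max(0,k-i-3)) : 0 <= i < k }, with G(0) = 0.
G(1): splits (0,0):0^0=0 -> mex({0}) = 1
G(2): splits (0,0):0^0=0 -> mex({0}) = 1
G(3): splits (0,0):0^0=0 -> mex({0}) = 1
G(4): splits (0,1):0^1=1 (0,0):0^0=0 -> mex({0, 1}) = 2
G(5): splits (0,2):0^1=1 (0,1):0^1=1 (0,0):0^0=0 -> mex({0, 1}) = 2
G(6) = mex({1}) = 0
G(7) = mex({0, 1, 2}) = 3
G(8) = mex({0, 1, 2}) = 3
G(9) = mex({0, 2}) = 1
G(10) = mex({0, 2, 3}) = 1
G(11) = mex({0, 3}) = 1
G(12) = mex({1, 3}) = 0
G(13) = mex({0, 1, 2, 3}) = 4
G(14) = mex({0, 1, 2}) = 3
G(15) = mex({0, 1, 2}) = 3
G(16) = mex({0, 1, 2, 4}) = 3
G(17) = mex({0, 1, 3, 4}) = 2
G(18) = mex({0, 1, 3, 4}) = 2
Therefore G(18) = 2.

2
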